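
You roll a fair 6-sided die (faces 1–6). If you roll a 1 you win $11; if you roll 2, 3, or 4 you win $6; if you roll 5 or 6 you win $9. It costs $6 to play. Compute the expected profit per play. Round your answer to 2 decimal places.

E[payout] = (1/2)·6 + (1/3)·9 + (1/6)·11 = 47/6
Expected profit = 47/6 − 6 = 11/6 ≈ $1.83

$1.83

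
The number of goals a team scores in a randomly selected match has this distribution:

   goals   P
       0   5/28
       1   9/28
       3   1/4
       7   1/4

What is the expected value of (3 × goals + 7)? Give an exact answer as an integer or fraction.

433/28

E[3x+7] = (5/28)·7 + (9/28)·10 + (1/4)·16 + (1/4)·28
     = 433/28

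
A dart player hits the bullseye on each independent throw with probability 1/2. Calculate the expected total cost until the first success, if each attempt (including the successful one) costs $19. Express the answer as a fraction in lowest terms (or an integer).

E[#attempts] = 1/p = 2; E[cost] = 19·2 = 38.

$38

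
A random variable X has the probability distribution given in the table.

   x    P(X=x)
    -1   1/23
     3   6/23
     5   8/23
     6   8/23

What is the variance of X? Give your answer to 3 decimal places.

E[X] = (1/23)·(-1) + (6/23)·3 + (8/23)·5 + (8/23)·6 = 105/23
E[X²] = (1/23)·1 + (6/23)·9 + (8/23)·25 + (8/23)·36 = 543/23
Var(X) = 543/23 − (105/23)² = 1464/529 ≈ 2.767

2.767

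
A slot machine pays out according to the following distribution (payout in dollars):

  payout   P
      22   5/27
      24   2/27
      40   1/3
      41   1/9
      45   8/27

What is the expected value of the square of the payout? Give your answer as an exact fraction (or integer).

39215/27

E[X²] = (5/27)·484 + (2/27)·576 + (1/3)·1600 + (1/9)·1681 + (8/27)·2025
     = 39215/27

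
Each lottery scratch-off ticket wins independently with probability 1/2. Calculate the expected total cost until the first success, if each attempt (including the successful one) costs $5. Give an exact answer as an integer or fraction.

E[#attempts] = 1/p = 2; E[cost] = 5·2 = 10.

$10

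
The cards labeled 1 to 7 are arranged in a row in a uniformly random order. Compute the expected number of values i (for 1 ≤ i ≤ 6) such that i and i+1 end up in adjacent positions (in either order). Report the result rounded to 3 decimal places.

1.714

For each i ∈ {1,…,6}, let Xᵢ = 1 if i and i+1 are adjacent. P(Xᵢ=1) = 2·(7−1)!/7! = 2/7.
By linearity, E[ΣXᵢ] = (6)·(2/7) = 12/7.
≈ 1.714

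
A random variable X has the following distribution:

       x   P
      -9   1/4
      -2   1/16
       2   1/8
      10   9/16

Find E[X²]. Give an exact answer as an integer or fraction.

E[X²] = (1/4)·81 + (1/16)·4 + (1/8)·4 + (9/16)·100
     = 309/4

309/4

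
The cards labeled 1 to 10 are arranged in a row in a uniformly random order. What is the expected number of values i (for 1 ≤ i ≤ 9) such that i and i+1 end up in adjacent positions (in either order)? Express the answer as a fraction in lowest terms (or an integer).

For each i ∈ {1,…,9}, let Xᵢ = 1 if i and i+1 are adjacent. P(Xᵢ=1) = 2·(10−1)!/10! = 2/10.
By linearity, E[ΣXᵢ] = (9)·(2/10) = 9/5.

9/5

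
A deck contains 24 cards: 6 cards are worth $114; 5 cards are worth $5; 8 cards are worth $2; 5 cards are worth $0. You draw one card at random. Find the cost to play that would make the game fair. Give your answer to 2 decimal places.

$30.21

E[payout] = (6/24)·114 + (5/24)·5 + (8/24)·2 + (5/24)·0 = 725/24
Fair fee = E[payout] = 725/24 ≈ $30.21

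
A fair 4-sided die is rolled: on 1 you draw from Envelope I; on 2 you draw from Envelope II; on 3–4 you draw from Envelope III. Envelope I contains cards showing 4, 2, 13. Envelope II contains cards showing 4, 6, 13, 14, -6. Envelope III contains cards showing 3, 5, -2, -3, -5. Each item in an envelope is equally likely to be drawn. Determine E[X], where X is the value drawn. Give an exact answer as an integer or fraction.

E[X | Envelope I] = (4 + 2 + 13)/3 = 19/3
E[X | Envelope II] = (4 + 6 + 13 + 14 − 6)/5 = 31/5
E[X | Envelope III] = (3 + 5 − 2 − 3 − 5)/5 = -2/5
E[X] = (1/4)·19/3 + (1/4)·31/5 + (1/2)·(-2/5) = 44/15

44/15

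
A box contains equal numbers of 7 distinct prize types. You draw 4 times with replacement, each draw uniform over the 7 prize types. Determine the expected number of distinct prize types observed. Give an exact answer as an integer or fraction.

1105/343

Let Xⱼ=1 if type j appears at least once. P(Xⱼ=1) = 1 − ((7−1)/7)^4 = 1105/2401.
E[#distinct] = 7·1105/2401 = 1105/343.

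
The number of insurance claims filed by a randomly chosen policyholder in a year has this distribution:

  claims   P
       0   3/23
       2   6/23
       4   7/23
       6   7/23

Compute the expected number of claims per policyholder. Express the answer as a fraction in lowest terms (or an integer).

82/23

E[X] = (3/23)·0 + (6/23)·2 + (7/23)·4 + (7/23)·6
     = 82/23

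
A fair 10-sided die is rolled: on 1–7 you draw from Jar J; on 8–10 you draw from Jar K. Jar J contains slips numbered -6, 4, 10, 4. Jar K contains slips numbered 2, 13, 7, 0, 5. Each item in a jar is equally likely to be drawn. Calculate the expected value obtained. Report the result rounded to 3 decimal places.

3.720

E[X | Jar J] = (-6 + 4 + 10 + 4)/4 = 3
E[X | Jar K] = (2 + 13 + 7 + 0 + 5)/5 = 27/5
E[X] = (7/10)·3 + (3/10)·27/5 = 93/25 ≈ 3.720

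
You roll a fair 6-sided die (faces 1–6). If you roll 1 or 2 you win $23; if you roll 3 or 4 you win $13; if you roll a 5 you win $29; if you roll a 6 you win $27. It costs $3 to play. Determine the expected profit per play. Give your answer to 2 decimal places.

$18.33

E[payout] = (1/3)·13 + (1/3)·23 + (1/6)·27 + (1/6)·29 = 64/3
Expected profit = 64/3 − 3 = 55/3 ≈ $18.33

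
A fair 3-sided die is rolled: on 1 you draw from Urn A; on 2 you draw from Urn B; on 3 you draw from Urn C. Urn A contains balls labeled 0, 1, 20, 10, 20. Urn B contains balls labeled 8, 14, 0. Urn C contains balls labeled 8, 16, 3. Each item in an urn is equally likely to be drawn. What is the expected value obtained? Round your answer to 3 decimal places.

8.844

E[X | Urn A] = (0 + 1 + 20 + 10 + 20)/5 = 51/5
E[X | Urn B] = (8 + 14 + 0)/3 = 22/3
E[X | Urn C] = (8 + 16 + 3)/3 = 9
E[X] = (1/3)·51/5 + (1/3)·22/3 + (1/3)·9 = 398/45 ≈ 8.844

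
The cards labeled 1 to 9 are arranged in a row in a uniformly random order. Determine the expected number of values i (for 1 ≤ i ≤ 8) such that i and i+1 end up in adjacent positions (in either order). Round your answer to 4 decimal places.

1.7778

For each i ∈ {1,…,8}, let Xᵢ = 1 if i and i+1 are adjacent. P(Xᵢ=1) = 2·(9−1)!/9! = 2/9.
By linearity, E[ΣXᵢ] = (8)·(2/9) = 16/9.
≈ 1.7778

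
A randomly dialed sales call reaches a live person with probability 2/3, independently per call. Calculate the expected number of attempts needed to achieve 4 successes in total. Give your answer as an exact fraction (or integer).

6

By linearity (sum of 4 independent geometric waits), E[trials] = 4/p = 4/(2/3) = 6.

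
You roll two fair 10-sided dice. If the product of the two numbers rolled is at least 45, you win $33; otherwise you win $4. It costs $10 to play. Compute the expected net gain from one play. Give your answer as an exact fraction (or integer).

E[payout] = (37/50)·4 + (13/50)·33 = 577/50
Expected profit = 577/50 − 10 = 77/50

77/50 dollars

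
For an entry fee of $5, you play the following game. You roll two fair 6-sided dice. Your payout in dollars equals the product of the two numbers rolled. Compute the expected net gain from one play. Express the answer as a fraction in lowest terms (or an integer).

29/4 dollars

Distribution of the product of the two numbers rolled: 1 w.p. 1/36, 2 w.p. 1/18, 3 w.p. 1/18, 4 w.p. 1/12, 5 w.p. 1/18, 6 w.p. 1/9, …
E[payout] = (1/36)·1 + (1/18)·2 + (1/18)·3 + (1/12)·4 + (1/18)·5 + (1/9)·6 + (1/18)·8 + (1/36)·9 + (1/18)·10 + (1/9)·12 + (1/18)·15 + (1/36)·16 + (1/18)·18 + (1/18)·20 + (1/18)·24 + (1/36)·25 + (1/18)·30 + (1/36)·36 = 49/4
Expected profit = 49/4 − 5 = 29/4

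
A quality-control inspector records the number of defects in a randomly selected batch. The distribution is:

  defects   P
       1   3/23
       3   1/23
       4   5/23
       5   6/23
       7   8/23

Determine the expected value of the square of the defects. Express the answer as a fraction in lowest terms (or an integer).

E[X²] = (3/23)·1 + (1/23)·9 + (5/23)·16 + (6/23)·25 + (8/23)·49
     = 634/23

634/23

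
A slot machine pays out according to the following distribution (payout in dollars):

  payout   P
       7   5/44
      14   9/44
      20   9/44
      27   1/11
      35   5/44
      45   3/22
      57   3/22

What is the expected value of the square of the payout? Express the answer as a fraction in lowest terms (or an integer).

23147/22

E[X²] = (5/44)·49 + (9/44)·196 + (9/44)·400 + (1/11)·729 + (5/44)·1225 + (3/22)·2025 + (3/22)·3249
     = 23147/22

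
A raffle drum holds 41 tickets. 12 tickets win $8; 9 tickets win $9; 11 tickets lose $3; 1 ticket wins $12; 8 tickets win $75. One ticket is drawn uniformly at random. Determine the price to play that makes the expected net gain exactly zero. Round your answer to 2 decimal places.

$18.44

E[payout] = (12/41)·8 + (9/41)·9 + (11/41)·(-3) + (1/41)·12 + (8/41)·75 = 756/41
Fair fee = E[payout] = 756/41 ≈ $18.44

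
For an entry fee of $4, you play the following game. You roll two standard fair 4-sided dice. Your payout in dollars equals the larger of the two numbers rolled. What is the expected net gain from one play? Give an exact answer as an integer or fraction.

Distribution of the larger of the two numbers rolled: 1 w.p. 1/16, 2 w.p. 3/16, 3 w.p. 5/16, 4 w.p. 7/16
E[payout] = (1/16)·1 + (3/16)·2 + (5/16)·3 + (7/16)·4 = 25/8
Expected profit = 25/8 − 4 = -7/8

-7/8 dollars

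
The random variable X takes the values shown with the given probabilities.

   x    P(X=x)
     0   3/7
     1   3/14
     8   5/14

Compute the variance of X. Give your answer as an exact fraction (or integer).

2673/196

E[X] = (3/7)·0 + (3/14)·1 + (5/14)·8 = 43/14
E[X²] = (3/7)·0 + (3/14)·1 + (5/14)·64 = 323/14
Var(X) = 323/14 − (43/14)² = 2673/196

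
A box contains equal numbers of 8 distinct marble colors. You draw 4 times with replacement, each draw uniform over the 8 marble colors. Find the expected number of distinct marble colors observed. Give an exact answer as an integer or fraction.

1695/512

Let Xⱼ=1 if type j appears at least once. P(Xⱼ=1) = 1 − ((8−1)/8)^4 = 1695/4096.
E[#distinct] = 8·1695/4096 = 1695/512.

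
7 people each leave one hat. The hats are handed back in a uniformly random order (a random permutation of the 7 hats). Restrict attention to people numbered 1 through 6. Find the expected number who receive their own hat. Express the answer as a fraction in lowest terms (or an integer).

6/7

Let Xᵢ = 1 if person i gets their own hat. For each i, P(Xᵢ=1) = 1/7.
By linearity of expectation, E[X₁+…+X_6] = 6·(1/7) = 6/7.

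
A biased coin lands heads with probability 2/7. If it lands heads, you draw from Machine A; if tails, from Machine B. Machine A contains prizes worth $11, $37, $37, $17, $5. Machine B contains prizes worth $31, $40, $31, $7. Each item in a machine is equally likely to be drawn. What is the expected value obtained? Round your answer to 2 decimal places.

E[X | Machine A] = (11 + 37 + 37 + 17 + 5)/5 = 107/5
E[X | Machine B] = (31 + 40 + 31 + 7)/4 = 109/4
E[X] = (2/7)·107/5 + (5/7)·109/4 = 3581/140 ≈ 25.58

$25.58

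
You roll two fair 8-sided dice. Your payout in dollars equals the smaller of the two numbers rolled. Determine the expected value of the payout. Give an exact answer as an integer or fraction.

Distribution of the smaller of the two numbers rolled: 1 w.p. 15/64, 2 w.p. 13/64, 3 w.p. 11/64, 4 w.p. 9/64, 5 w.p. 7/64, 6 w.p. 5/64, …
E[payout] = (15/64)·1 + (13/64)·2 + (11/64)·3 + (9/64)·4 + (7/64)·5 + (5/64)·6 + (3/64)·7 + (1/64)·8 = 51/16

51/16 dollars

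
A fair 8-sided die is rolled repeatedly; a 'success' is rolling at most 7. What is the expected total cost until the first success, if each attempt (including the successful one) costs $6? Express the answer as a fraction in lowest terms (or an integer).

E[#attempts] = 1/p = 8/7; E[cost] = 6·8/7 = 48/7.

48/7 dollars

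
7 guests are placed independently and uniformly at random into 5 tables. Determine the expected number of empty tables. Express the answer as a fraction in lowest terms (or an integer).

Let Xⱼ=1 if table j is empty. P(Xⱼ=1) = ((5-1)/5)^7 = 16384/78125.
By linearity, E[#empty] = 5·16384/78125 = 16384/15625.

16384/15625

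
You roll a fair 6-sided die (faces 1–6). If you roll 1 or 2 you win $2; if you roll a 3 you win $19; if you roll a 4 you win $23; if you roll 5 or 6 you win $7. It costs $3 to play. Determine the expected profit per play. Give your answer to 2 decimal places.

$7.00

E[payout] = (1/3)·2 + (1/3)·7 + (1/6)·19 + (1/6)·23 = 10
Expected profit = 10 − 3 = 7 ≈ $7.00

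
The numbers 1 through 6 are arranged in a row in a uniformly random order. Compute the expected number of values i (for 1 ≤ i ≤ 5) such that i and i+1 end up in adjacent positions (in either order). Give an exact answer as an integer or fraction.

For each i ∈ {1,…,5}, let Xᵢ = 1 if i and i+1 are adjacent. P(Xᵢ=1) = 2·(6−1)!/6! = 2/6.
By linearity, E[ΣXᵢ] = (5)·(2/6) = 5/3.

5/3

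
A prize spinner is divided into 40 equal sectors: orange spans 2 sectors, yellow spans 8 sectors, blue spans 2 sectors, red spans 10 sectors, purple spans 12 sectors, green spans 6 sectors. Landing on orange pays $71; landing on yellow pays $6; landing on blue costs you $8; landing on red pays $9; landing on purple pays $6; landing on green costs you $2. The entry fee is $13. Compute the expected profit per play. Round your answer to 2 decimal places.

E[payout] = (2/40)·71 + (8/40)·6 + (2/40)·(-8) + (10/40)·9 + (12/40)·6 + (6/40)·(-2) = 81/10
Expected profit = 81/10 − 13 = -49/10 ≈ -$4.90

-$4.90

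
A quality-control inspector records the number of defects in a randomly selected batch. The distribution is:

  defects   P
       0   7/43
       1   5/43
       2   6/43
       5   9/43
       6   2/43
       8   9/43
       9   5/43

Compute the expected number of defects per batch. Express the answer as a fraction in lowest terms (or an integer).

191/43

E[X] = (7/43)·0 + (5/43)·1 + (6/43)·2 + (9/43)·5 + (2/43)·6 + (9/43)·8 + (5/43)·9
     = 191/43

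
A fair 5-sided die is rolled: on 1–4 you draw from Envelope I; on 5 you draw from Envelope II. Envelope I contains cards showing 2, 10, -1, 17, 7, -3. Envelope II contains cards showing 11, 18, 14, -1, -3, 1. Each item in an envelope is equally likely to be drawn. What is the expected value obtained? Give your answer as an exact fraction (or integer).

E[X | Envelope I] = (2 + 10 − 1 + 17 + 7 − 3)/6 = 16/3
E[X | Envelope II] = (11 + 18 + 14 − 1 − 3 + 1)/6 = 20/3
E[X] = (4/5)·16/3 + (1/5)·20/3 = 28/5

28/5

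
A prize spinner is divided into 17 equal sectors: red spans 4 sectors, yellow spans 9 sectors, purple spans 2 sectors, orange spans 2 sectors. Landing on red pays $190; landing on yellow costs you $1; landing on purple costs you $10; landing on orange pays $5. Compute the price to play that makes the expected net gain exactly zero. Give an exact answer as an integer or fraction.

E[payout] = (4/17)·190 + (9/17)·(-1) + (2/17)·(-10) + (2/17)·5 = 741/17
Fair fee = E[payout] = 741/17

741/17 dollars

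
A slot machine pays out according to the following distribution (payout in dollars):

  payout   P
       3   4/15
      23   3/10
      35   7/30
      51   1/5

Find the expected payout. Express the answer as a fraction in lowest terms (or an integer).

E[X] = (4/15)·3 + (3/10)·23 + (7/30)·35 + (1/5)·51
     = 391/15

391/15 dollars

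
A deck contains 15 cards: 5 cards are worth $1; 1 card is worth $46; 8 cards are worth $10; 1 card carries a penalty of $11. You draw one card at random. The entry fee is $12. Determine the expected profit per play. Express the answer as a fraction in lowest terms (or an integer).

-$4

E[payout] = (5/15)·1 + (1/15)·46 + (8/15)·10 + (1/15)·(-11) = 8
Expected profit = 8 − 12 = -4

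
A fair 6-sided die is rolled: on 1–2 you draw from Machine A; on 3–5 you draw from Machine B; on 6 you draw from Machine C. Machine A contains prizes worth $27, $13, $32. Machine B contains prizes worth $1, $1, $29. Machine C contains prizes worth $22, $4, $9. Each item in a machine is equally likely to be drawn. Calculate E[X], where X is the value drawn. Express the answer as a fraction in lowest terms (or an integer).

136/9 dollars

E[X | Machine A] = (27 + 13 + 32)/3 = 24
E[X | Machine B] = (1 + 1 + 29)/3 = 31/3
E[X | Machine C] = (22 + 4 + 9)/3 = 35/3
E[X] = (1/3)·24 + (1/2)·31/3 + (1/6)·35/3 = 136/9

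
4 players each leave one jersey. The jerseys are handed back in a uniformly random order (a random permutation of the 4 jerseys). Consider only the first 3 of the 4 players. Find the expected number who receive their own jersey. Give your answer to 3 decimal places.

0.750

Let Xᵢ = 1 if person i gets their own jersey. For each i, P(Xᵢ=1) = 1/4.
By linearity of expectation, E[X₁+…+X_3] = 3·(1/4) = 3/4.
≈ 0.750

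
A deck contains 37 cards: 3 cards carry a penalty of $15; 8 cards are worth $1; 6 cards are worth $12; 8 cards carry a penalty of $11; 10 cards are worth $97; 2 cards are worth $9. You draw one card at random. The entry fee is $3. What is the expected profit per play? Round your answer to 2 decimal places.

E[payout] = (3/37)·(-15) + (8/37)·1 + (6/37)·12 + (8/37)·(-11) + (10/37)·97 + (2/37)·9 = 935/37
Expected profit = 935/37 − 3 = 824/37 ≈ $22.27

$22.27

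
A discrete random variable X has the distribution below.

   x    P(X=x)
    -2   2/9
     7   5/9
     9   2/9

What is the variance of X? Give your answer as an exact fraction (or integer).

1334/81

E[X] = (2/9)·(-2) + (5/9)·7 + (2/9)·9 = 49/9
E[X²] = (2/9)·4 + (5/9)·49 + (2/9)·81 = 415/9
Var(X) = 415/9 − (49/9)² = 1334/81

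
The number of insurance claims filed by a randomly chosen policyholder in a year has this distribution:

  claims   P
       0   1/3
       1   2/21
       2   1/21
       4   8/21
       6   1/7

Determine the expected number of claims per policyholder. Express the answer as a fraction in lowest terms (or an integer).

E[X] = (1/3)·0 + (2/21)·1 + (1/21)·2 + (8/21)·4 + (1/7)·6
     = 18/7

18/7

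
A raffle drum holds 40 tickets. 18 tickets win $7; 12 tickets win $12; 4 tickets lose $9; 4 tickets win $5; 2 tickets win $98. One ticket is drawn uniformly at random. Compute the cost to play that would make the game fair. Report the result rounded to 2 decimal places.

E[payout] = (18/40)·7 + (12/40)·12 + (4/40)·(-9) + (4/40)·5 + (2/40)·98 = 45/4
Fair fee = E[payout] = 45/4 ≈ $11.25

$11.25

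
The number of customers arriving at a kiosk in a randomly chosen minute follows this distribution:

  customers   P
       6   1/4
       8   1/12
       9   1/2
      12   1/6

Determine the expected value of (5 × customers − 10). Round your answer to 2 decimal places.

E[5x-10] = (1/4)·20 + (1/12)·30 + (1/2)·35 + (1/6)·50
     = 100/3 ≈ 33.33

33.33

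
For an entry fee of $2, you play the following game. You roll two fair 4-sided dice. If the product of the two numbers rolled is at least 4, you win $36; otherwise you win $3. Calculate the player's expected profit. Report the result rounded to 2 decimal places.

$23.69

E[payout] = (5/16)·3 + (11/16)·36 = 411/16
Expected profit = 411/16 − 2 = 379/16 ≈ $23.69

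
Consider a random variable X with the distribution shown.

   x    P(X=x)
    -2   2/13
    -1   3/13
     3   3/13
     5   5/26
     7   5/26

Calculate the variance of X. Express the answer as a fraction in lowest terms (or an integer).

1875/169

E[X] = (2/13)·(-2) + (3/13)·(-1) + (3/13)·3 + (5/26)·5 + (5/26)·7 = 32/13
E[X²] = (2/13)·4 + (3/13)·1 + (3/13)·9 + (5/26)·25 + (5/26)·49 = 223/13
Var(X) = 223/13 − (32/13)² = 1875/169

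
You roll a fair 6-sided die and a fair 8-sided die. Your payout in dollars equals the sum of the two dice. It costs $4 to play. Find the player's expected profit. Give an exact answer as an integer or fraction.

$4

Distribution of the sum of the two dice: 2 w.p. 1/48, 3 w.p. 1/24, 4 w.p. 1/16, 5 w.p. 1/12, 6 w.p. 5/48, 7 w.p. 1/8, …
E[payout] = (1/48)·2 + (1/24)·3 + (1/16)·4 + (1/12)·5 + (5/48)·6 + (1/8)·7 + (1/8)·8 + (1/8)·9 + (5/48)·10 + (1/12)·11 + (1/16)·12 + (1/24)·13 + (1/48)·14 = 8
Expected profit = 8 − 4 = 4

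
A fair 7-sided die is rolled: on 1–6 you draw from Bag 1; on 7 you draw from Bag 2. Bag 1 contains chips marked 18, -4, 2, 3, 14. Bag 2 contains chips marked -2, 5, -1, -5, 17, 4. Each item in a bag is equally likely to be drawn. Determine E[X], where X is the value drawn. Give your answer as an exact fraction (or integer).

E[X | Bag 1] = (18 − 4 + 2 + 3 + 14)/5 = 33/5
E[X | Bag 2] = (-2 + 5 − 1 − 5 + 17 + 4)/6 = 3
E[X] = (6/7)·33/5 + (1/7)·3 = 213/35

213/35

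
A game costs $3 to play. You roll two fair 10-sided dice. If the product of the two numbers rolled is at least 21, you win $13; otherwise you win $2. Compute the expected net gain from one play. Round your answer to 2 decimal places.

$4.94

E[payout] = (23/50)·2 + (27/50)·13 = 397/50
Expected profit = 397/50 − 3 = 247/50 ≈ $4.94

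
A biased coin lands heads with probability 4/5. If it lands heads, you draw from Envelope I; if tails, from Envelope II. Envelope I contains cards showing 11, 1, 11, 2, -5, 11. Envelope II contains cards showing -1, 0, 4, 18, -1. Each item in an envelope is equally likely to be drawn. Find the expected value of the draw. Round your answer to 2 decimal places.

E[X | Envelope I] = (11 + 1 + 11 + 2 − 5 + 11)/6 = 31/6
E[X | Envelope II] = (-1 + 0 + 4 + 18 − 1)/5 = 4
E[X] = (4/5)·31/6 + (1/5)·4 = 74/15 ≈ 4.93

4.93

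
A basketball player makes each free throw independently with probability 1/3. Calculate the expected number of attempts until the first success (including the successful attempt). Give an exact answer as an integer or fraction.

For a geometric distribution, E[trials] = 1/p = 1/(1/3) = 3.

3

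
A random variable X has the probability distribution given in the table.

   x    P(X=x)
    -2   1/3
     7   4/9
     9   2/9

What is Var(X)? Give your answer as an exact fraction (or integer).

E[X] = (1/3)·(-2) + (4/9)·7 + (2/9)·9 = 40/9
E[X²] = (1/3)·4 + (4/9)·49 + (2/9)·81 = 370/9
Var(X) = 370/9 − (40/9)² = 1730/81

1730/81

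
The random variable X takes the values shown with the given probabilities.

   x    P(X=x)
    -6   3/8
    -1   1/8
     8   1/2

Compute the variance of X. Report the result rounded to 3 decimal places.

42.984

E[X] = (3/8)·(-6) + (1/8)·(-1) + (1/2)·8 = 13/8
E[X²] = (3/8)·36 + (1/8)·1 + (1/2)·64 = 365/8
Var(X) = 365/8 − (13/8)² = 2751/64 ≈ 42.984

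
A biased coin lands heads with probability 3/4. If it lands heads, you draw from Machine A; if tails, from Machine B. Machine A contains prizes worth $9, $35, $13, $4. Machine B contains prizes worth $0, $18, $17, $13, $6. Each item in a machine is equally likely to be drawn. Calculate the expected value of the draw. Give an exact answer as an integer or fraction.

E[X | Machine A] = (9 + 35 + 13 + 4)/4 = 61/4
E[X | Machine B] = (0 + 18 + 17 + 13 + 6)/5 = 54/5
E[X] = (3/4)·61/4 + (1/4)·54/5 = 1131/80

1131/80 dollars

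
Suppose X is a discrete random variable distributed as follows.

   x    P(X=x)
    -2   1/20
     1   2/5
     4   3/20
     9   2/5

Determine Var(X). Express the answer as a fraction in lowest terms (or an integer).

303/20

E[X] = (1/20)·(-2) + (2/5)·1 + (3/20)·4 + (2/5)·9 = 9/2
E[X²] = (1/20)·4 + (2/5)·1 + (3/20)·16 + (2/5)·81 = 177/5
Var(X) = 177/5 − (9/2)² = 303/20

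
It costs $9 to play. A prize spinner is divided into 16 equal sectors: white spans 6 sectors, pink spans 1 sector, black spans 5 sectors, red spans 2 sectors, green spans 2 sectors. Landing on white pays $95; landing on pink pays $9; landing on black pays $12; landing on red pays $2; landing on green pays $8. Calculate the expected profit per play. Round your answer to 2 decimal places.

E[payout] = (6/16)·95 + (1/16)·9 + (5/16)·12 + (2/16)·2 + (2/16)·8 = 659/16
Expected profit = 659/16 − 9 = 515/16 ≈ $32.19

$32.19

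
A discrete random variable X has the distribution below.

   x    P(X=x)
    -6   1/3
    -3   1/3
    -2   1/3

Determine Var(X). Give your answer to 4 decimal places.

2.8889

E[X] = (1/3)·(-6) + (1/3)·(-3) + (1/3)·(-2) = -11/3
E[X²] = (1/3)·36 + (1/3)·9 + (1/3)·4 = 49/3
Var(X) = 49/3 − (-11/3)² = 26/9 ≈ 2.8889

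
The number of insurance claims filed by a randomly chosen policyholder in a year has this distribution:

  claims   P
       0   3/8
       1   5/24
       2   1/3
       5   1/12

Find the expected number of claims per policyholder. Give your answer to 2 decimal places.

1.29

E[X] = (3/8)·0 + (5/24)·1 + (1/3)·2 + (1/12)·5
     = 31/24 ≈ 1.29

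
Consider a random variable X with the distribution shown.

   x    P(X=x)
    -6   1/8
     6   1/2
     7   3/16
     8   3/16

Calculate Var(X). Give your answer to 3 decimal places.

E[X] = (1/8)·(-6) + (1/2)·6 + (3/16)·7 + (3/16)·8 = 81/16
E[X²] = (1/8)·36 + (1/2)·36 + (3/16)·49 + (3/16)·64 = 699/16
Var(X) = 699/16 − (81/16)² = 4623/256 ≈ 18.059

18.059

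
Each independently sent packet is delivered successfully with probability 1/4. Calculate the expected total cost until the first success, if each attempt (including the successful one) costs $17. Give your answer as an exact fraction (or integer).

$68

E[#attempts] = 1/p = 4; E[cost] = 17·4 = 68.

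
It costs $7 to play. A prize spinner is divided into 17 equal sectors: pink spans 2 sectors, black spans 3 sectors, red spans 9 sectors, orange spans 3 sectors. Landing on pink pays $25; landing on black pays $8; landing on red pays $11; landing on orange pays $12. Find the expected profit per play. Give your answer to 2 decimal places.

E[payout] = (2/17)·25 + (3/17)·8 + (9/17)·11 + (3/17)·12 = 209/17
Expected profit = 209/17 − 7 = 90/17 ≈ $5.29

$5.29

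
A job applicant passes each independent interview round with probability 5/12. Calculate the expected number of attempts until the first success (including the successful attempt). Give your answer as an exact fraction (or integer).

12/5

For a geometric distribution, E[trials] = 1/p = 1/(5/12) = 12/5.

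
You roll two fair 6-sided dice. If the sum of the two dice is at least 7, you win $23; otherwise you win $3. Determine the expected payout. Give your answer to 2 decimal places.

E[payout] = (5/12)·3 + (7/12)·23 = 44/3
≈ $14.67

$14.67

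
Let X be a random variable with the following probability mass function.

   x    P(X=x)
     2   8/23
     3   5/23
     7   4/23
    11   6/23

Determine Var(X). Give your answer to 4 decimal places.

E[X] = (8/23)·2 + (5/23)·3 + (4/23)·7 + (6/23)·11 = 125/23
E[X²] = (8/23)·4 + (5/23)·9 + (4/23)·49 + (6/23)·121 = 999/23
Var(X) = 999/23 − (125/23)² = 7352/529 ≈ 13.8979

13.8979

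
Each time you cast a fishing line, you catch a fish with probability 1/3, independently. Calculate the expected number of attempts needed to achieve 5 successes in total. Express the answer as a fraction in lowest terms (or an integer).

By linearity (sum of 5 independent geometric waits), E[trials] = 5/p = 5/(1/3) = 15.

15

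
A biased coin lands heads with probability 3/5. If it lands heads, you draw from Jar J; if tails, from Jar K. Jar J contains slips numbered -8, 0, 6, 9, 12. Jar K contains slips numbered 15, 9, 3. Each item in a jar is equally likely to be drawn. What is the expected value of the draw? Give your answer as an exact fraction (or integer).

147/25

E[X | Jar J] = (-8 + 0 + 6 + 9 + 12)/5 = 19/5
E[X | Jar K] = (15 + 9 + 3)/3 = 9
E[X] = (3/5)·19/5 + (2/5)·9 = 147/25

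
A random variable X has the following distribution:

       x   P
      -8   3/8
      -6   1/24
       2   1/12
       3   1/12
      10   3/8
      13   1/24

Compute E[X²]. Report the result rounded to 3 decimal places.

71.125

E[X²] = (3/8)·64 + (1/24)·36 + (1/12)·4 + (1/12)·9 + (3/8)·100 + (1/24)·169
     = 569/8 ≈ 71.125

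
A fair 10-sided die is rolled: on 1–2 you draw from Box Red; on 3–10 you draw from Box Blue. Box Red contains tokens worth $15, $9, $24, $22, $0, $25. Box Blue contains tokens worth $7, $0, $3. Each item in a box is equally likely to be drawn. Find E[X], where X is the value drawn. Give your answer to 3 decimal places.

$5.833

E[X | Box Red] = (15 + 9 + 24 + 22 + 0 + 25)/6 = 95/6
E[X | Box Blue] = (7 + 0 + 3)/3 = 10/3
E[X] = (1/5)·95/6 + (4/5)·10/3 = 35/6 ≈ 5.833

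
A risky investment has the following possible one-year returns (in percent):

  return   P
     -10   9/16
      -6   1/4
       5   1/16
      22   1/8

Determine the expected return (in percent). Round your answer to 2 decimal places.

E[X] = (9/16)·(-10) + (1/4)·(-6) + (1/16)·5 + (1/8)·22
     = -65/16 ≈ -4.06

-4.06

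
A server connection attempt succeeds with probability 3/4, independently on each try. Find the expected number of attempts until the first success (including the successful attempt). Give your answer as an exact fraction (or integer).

4/3

For a geometric distribution, E[trials] = 1/p = 1/(3/4) = 4/3.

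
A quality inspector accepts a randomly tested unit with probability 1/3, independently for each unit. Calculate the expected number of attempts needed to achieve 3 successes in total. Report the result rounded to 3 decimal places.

By linearity (sum of 3 independent geometric waits), E[trials] = 3/p = 3/(1/3) = 9.
≈ 9.000

9.000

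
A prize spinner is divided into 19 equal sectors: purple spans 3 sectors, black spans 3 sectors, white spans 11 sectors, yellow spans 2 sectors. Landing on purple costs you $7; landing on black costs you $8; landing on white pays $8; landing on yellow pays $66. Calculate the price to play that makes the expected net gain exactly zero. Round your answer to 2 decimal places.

$9.21

E[payout] = (3/19)·(-7) + (3/19)·(-8) + (11/19)·8 + (2/19)·66 = 175/19
Fair fee = E[payout] = 175/19 ≈ $9.21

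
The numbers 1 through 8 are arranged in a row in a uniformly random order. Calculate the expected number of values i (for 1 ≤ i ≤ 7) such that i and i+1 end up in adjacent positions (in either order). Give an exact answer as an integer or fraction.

7/4

For each i ∈ {1,…,7}, let Xᵢ = 1 if i and i+1 are adjacent. P(Xᵢ=1) = 2·(8−1)!/8! = 2/8.
By linearity, E[ΣXᵢ] = (7)·(2/8) = 7/4.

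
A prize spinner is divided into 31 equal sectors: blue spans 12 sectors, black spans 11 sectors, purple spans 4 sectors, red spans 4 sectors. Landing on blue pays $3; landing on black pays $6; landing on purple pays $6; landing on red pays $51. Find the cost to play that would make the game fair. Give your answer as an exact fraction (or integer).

E[payout] = (12/31)·3 + (11/31)·6 + (4/31)·6 + (4/31)·51 = 330/31
Fair fee = E[payout] = 330/31

330/31 dollars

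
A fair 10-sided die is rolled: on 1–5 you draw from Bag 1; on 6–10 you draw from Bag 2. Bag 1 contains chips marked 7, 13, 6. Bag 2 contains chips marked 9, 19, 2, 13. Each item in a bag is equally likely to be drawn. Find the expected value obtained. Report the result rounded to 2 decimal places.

9.71

E[X | Bag 1] = (7 + 13 + 6)/3 = 26/3
E[X | Bag 2] = (9 + 19 + 2 + 13)/4 = 43/4
E[X] = (1/2)·26/3 + (1/2)·43/4 = 233/24 ≈ 9.71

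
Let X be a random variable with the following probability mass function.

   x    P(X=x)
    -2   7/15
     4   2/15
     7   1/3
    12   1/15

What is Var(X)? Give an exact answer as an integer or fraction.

E[X] = (7/15)·(-2) + (2/15)·4 + (1/3)·7 + (1/15)·12 = 41/15
E[X²] = (7/15)·4 + (2/15)·16 + (1/3)·49 + (1/15)·144 = 449/15
Var(X) = 449/15 − (41/15)² = 5054/225

5054/225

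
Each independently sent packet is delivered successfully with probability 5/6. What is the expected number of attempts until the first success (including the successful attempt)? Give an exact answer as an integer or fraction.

6/5

For a geometric distribution, E[trials] = 1/p = 1/(5/6) = 6/5.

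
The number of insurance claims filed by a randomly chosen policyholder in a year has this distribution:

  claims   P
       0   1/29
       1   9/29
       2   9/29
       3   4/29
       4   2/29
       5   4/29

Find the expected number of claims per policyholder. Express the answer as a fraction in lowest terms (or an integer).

67/29

E[X] = (1/29)·0 + (9/29)·1 + (9/29)·2 + (4/29)·3 + (2/29)·4 + (4/29)·5
     = 67/29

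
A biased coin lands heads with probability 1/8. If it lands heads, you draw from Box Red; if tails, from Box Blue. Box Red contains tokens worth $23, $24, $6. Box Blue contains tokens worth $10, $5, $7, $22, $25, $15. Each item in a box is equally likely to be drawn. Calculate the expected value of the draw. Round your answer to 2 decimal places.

$14.46

E[X | Box Red] = (23 + 24 + 6)/3 = 53/3
E[X | Box Blue] = (10 + 5 + 7 + 22 + 25 + 15)/6 = 14
E[X] = (1/8)·53/3 + (7/8)·14 = 347/24 ≈ 14.46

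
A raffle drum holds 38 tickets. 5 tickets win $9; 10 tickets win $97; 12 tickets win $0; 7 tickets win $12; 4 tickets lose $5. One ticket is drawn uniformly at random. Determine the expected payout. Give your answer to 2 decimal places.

E[payout] = (5/38)·9 + (10/38)·97 + (12/38)·0 + (7/38)·12 + (4/38)·(-5) = 1079/38
≈ $28.39

$28.39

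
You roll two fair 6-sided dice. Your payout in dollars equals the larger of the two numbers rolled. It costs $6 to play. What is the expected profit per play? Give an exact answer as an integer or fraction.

-55/36 dollars

Distribution of the larger of the two numbers rolled: 1 w.p. 1/36, 2 w.p. 1/12, 3 w.p. 5/36, 4 w.p. 7/36, 5 w.p. 1/4, 6 w.p. 11/36
E[payout] = (1/36)·1 + (1/12)·2 + (5/36)·3 + (7/36)·4 + (1/4)·5 + (11/36)·6 = 161/36
Expected profit = 161/36 − 6 = -55/36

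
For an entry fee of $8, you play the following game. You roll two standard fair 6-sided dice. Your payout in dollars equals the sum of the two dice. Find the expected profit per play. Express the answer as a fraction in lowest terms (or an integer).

Distribution of the sum of the two dice: 2 w.p. 1/36, 3 w.p. 1/18, 4 w.p. 1/12, 5 w.p. 1/9, 6 w.p. 5/36, 7 w.p. 1/6, …
E[payout] = (1/36)·2 + (1/18)·3 + (1/12)·4 + (1/9)·5 + (5/36)·6 + (1/6)·7 + (5/36)·8 + (1/9)·9 + (1/12)·10 + (1/18)·11 + (1/36)·12 = 7
Expected profit = 7 − 8 = -1

-$1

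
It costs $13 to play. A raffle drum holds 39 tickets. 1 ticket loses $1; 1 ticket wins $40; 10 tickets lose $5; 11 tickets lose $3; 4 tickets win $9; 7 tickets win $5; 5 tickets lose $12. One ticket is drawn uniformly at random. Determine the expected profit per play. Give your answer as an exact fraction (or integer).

-180/13 dollars

E[payout] = (1/39)·(-1) + (1/39)·40 + (10/39)·(-5) + (11/39)·(-3) + (4/39)·9 + (7/39)·5 + (5/39)·(-12) = -11/13
Expected profit = -11/13 − 13 = -180/13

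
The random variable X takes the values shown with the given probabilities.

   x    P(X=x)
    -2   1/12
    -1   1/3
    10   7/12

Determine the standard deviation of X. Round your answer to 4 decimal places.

E[X] = 16/3, E[X²] = 59
Var(X) = E[X²] − (E[X])² = 59 − 256/9 = 275/9
SD(X) = √(275/9) ≈ 5.5277

5.5277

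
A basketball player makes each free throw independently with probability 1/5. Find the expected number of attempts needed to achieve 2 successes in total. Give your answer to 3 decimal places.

By linearity (sum of 2 independent geometric waits), E[trials] = 2/p = 2/(1/5) = 10.
≈ 10.000

10.000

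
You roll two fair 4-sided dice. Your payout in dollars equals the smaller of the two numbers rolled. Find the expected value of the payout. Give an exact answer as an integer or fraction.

15/8 dollars

Distribution of the smaller of the two numbers rolled: 1 w.p. 7/16, 2 w.p. 5/16, 3 w.p. 3/16, 4 w.p. 1/16
E[payout] = (7/16)·1 + (5/16)·2 + (3/16)·3 + (1/16)·4 = 15/8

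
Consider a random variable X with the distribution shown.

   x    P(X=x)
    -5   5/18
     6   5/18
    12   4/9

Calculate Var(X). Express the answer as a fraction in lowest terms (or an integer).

16025/324

E[X] = (5/18)·(-5) + (5/18)·6 + (4/9)·12 = 101/18
E[X²] = (5/18)·25 + (5/18)·36 + (4/9)·144 = 1457/18
Var(X) = 1457/18 − (101/18)² = 16025/324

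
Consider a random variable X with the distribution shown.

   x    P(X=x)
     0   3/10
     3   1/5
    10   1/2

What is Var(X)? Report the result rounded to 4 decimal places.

E[X] = (3/10)·0 + (1/5)·3 + (1/2)·10 = 28/5
E[X²] = (3/10)·0 + (1/5)·9 + (1/2)·100 = 259/5
Var(X) = 259/5 − (28/5)² = 511/25 ≈ 20.4400

20.4400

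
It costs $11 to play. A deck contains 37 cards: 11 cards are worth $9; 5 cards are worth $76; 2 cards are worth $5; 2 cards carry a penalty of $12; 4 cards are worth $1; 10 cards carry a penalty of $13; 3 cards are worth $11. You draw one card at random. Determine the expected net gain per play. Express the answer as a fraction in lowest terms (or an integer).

E[payout] = (11/37)·9 + (5/37)·76 + (2/37)·5 + (2/37)·(-12) + (4/37)·1 + (10/37)·(-13) + (3/37)·11 = 372/37
Expected profit = 372/37 − 11 = -35/37

-35/37 dollars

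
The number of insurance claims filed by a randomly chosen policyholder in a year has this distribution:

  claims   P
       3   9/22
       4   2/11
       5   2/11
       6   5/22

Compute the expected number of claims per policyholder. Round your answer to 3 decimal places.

4.227

E[X] = (9/22)·3 + (2/11)·4 + (2/11)·5 + (5/22)·6
     = 93/22 ≈ 4.227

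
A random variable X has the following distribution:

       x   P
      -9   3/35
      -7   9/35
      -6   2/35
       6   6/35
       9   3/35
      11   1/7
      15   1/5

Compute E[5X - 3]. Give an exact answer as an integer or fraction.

100/7

E[5x-3] = (3/35)·(-48) + (9/35)·(-38) + (2/35)·(-33) + (6/35)·27 + (3/35)·42 + (1/7)·52 + (1/5)·72
     = 100/7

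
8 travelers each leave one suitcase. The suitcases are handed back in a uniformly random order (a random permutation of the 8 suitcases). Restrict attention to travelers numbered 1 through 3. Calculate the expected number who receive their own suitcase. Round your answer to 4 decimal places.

0.3750

Let Xᵢ = 1 if person i gets their own suitcase. For each i, P(Xᵢ=1) = 1/8.
By linearity of expectation, E[X₁+…+X_3] = 3·(1/8) = 3/8.
≈ 0.3750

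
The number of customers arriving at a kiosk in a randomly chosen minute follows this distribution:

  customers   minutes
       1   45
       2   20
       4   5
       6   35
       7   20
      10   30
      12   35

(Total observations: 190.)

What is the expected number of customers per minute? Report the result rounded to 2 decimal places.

6.18

Total = 190, so P(customers=1) = 45/190, etc.
E[X] = (9/38)·1 + (2/19)·2 + (1/38)·4 + (7/38)·6 + (2/19)·7 + (3/19)·10 + (7/38)·12
     = 235/38 ≈ 6.18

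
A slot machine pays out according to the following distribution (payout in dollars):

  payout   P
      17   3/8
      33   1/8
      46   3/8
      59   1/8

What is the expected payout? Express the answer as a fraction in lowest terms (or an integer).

E[X] = (3/8)·17 + (1/8)·33 + (3/8)·46 + (1/8)·59
     = 281/8

281/8 dollars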